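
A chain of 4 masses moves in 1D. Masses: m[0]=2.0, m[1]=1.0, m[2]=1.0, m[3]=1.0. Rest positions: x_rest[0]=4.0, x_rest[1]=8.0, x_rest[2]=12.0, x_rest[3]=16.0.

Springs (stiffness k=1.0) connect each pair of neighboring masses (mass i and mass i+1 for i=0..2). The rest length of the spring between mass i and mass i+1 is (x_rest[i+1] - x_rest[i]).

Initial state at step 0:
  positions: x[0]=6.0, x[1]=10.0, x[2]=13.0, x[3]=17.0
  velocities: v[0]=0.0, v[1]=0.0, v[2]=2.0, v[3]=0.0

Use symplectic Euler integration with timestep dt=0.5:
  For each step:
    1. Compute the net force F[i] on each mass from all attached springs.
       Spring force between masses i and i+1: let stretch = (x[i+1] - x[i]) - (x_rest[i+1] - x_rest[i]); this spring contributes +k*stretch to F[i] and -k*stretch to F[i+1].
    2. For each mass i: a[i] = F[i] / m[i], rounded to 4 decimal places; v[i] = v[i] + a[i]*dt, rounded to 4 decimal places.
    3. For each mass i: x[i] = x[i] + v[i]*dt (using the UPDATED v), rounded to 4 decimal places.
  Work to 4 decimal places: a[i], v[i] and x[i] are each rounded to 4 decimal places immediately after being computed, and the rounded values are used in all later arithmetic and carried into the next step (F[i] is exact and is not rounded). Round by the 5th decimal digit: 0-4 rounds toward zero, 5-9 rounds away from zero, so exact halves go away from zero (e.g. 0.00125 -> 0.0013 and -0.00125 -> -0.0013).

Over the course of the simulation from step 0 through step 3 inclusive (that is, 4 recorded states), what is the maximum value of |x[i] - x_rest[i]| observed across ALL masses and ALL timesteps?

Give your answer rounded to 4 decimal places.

Step 0: x=[6.0000 10.0000 13.0000 17.0000] v=[0.0000 0.0000 2.0000 0.0000]
Step 1: x=[6.0000 9.7500 14.2500 17.0000] v=[0.0000 -0.5000 2.5000 0.0000]
Step 2: x=[5.9688 9.6875 15.0625 17.3125] v=[-0.0625 -0.1250 1.6250 0.6250]
Step 3: x=[5.9024 10.0391 15.0938 18.0625] v=[-0.1329 0.7032 0.0625 1.5000]
Max displacement = 3.0938

Answer: 3.0938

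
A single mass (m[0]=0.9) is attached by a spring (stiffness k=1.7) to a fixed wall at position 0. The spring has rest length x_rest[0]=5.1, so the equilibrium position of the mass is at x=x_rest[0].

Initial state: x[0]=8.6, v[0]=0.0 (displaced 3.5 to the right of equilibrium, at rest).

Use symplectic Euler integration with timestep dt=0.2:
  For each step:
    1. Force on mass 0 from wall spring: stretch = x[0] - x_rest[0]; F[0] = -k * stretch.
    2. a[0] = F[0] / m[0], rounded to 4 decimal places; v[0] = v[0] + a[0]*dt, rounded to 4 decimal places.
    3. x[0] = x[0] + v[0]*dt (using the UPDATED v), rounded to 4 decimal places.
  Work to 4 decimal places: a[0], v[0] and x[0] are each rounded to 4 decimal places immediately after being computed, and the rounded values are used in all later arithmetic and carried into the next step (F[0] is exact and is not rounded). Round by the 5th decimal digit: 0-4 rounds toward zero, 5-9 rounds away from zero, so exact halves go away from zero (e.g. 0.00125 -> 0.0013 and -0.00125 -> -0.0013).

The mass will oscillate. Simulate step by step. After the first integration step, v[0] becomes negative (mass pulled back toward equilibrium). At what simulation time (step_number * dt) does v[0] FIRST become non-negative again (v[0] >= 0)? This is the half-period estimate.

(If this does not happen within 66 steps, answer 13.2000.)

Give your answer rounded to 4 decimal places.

Step 0: x=[8.6000] v=[0.0000]
Step 1: x=[8.3356] v=[-1.3222]
Step 2: x=[7.8267] v=[-2.5445]
Step 3: x=[7.1118] v=[-3.5746]
Step 4: x=[6.2449] v=[-4.3346]
Step 5: x=[5.2915] v=[-4.7671]
Step 6: x=[4.3236] v=[-4.8394]
Step 7: x=[3.4144] v=[-4.5461]
Step 8: x=[2.6325] v=[-3.9093]
Step 9: x=[2.0371] v=[-2.9771]
Step 10: x=[1.6731] v=[-1.8200]
Step 11: x=[1.5680] v=[-0.5254]
Step 12: x=[1.7298] v=[0.8089]
First v>=0 after going negative at step 12, time=2.4000

Answer: 2.4000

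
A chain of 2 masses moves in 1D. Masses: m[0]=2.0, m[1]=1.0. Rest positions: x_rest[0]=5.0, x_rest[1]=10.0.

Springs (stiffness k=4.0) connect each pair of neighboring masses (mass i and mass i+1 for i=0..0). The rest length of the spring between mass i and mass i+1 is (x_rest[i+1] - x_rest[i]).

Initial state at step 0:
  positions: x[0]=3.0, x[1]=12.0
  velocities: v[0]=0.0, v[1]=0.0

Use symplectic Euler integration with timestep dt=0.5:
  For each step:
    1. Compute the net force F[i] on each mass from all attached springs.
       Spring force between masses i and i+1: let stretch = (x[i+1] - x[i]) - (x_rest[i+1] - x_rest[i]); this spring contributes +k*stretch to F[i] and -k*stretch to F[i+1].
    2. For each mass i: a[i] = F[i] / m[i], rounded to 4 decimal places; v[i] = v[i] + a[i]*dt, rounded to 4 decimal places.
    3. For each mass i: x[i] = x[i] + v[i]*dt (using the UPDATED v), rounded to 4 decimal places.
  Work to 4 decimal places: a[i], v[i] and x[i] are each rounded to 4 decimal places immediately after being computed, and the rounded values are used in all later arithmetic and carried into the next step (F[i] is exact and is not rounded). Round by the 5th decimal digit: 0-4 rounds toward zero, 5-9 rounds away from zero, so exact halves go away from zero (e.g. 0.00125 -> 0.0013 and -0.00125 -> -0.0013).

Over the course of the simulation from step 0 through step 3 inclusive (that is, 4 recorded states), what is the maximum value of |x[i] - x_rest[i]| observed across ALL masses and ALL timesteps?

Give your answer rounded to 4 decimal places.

Step 0: x=[3.0000 12.0000] v=[0.0000 0.0000]
Step 1: x=[5.0000 8.0000] v=[4.0000 -8.0000]
Step 2: x=[6.0000 6.0000] v=[2.0000 -4.0000]
Step 3: x=[4.5000 9.0000] v=[-3.0000 6.0000]
Max displacement = 4.0000

Answer: 4.0000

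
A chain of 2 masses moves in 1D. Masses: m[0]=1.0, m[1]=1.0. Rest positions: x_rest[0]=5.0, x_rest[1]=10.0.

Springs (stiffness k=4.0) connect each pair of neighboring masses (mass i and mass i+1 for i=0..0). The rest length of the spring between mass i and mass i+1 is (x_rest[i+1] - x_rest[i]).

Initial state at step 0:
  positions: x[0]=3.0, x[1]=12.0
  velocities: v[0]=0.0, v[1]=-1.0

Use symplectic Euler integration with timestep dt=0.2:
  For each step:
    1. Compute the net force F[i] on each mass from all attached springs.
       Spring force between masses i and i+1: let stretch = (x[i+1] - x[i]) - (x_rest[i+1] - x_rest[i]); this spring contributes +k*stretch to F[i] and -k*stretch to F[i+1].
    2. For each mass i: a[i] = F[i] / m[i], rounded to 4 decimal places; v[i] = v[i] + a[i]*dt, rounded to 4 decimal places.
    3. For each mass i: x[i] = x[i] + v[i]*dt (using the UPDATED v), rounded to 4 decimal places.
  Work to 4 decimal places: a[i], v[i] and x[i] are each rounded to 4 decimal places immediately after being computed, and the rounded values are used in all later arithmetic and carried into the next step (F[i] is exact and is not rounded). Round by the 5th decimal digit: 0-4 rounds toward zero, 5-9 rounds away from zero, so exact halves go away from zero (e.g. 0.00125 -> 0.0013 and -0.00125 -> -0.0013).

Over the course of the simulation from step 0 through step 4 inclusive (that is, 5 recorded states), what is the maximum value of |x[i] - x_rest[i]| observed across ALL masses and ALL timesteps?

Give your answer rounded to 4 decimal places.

Step 0: x=[3.0000 12.0000] v=[0.0000 -1.0000]
Step 1: x=[3.6400 11.1600] v=[3.2000 -4.2000]
Step 2: x=[4.6832 9.9168] v=[5.2160 -6.2160]
Step 3: x=[5.7638 8.6362] v=[5.4029 -6.4029]
Step 4: x=[6.5040 7.6960] v=[3.7008 -4.7008]
Max displacement = 2.3040

Answer: 2.3040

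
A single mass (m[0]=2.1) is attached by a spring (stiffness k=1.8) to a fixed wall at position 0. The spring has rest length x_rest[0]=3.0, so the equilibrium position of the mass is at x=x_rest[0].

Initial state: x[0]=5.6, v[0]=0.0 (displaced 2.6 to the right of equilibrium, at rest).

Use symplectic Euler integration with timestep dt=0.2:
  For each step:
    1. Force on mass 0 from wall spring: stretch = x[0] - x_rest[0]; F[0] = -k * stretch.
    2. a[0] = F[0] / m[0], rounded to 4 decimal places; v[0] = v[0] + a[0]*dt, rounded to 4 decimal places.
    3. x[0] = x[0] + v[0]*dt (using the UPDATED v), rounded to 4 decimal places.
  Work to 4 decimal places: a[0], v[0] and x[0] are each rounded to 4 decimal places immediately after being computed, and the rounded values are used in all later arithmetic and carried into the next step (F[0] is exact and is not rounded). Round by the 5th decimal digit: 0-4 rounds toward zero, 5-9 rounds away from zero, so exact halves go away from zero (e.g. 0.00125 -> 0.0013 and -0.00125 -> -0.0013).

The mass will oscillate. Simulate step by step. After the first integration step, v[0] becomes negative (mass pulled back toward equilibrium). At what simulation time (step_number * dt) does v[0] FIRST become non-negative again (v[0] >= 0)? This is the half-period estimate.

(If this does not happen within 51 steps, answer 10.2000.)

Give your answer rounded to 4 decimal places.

Step 0: x=[5.6000] v=[0.0000]
Step 1: x=[5.5109] v=[-0.4457]
Step 2: x=[5.3357] v=[-0.8761]
Step 3: x=[5.0804] v=[-1.2765]
Step 4: x=[4.7538] v=[-1.6331]
Step 5: x=[4.3670] v=[-1.9338]
Step 6: x=[3.9334] v=[-2.1681]
Step 7: x=[3.4678] v=[-2.3281]
Step 8: x=[2.9861] v=[-2.4083]
Step 9: x=[2.5049] v=[-2.4059]
Step 10: x=[2.0407] v=[-2.3210]
Step 11: x=[1.6094] v=[-2.1565]
Step 12: x=[1.2258] v=[-1.9181]
Step 13: x=[0.9030] v=[-1.6140]
Step 14: x=[0.6521] v=[-1.2545]
Step 15: x=[0.4817] v=[-0.8520]
Step 16: x=[0.3976] v=[-0.4203]
Step 17: x=[0.4028] v=[0.0258]
First v>=0 after going negative at step 17, time=3.4000

Answer: 3.4000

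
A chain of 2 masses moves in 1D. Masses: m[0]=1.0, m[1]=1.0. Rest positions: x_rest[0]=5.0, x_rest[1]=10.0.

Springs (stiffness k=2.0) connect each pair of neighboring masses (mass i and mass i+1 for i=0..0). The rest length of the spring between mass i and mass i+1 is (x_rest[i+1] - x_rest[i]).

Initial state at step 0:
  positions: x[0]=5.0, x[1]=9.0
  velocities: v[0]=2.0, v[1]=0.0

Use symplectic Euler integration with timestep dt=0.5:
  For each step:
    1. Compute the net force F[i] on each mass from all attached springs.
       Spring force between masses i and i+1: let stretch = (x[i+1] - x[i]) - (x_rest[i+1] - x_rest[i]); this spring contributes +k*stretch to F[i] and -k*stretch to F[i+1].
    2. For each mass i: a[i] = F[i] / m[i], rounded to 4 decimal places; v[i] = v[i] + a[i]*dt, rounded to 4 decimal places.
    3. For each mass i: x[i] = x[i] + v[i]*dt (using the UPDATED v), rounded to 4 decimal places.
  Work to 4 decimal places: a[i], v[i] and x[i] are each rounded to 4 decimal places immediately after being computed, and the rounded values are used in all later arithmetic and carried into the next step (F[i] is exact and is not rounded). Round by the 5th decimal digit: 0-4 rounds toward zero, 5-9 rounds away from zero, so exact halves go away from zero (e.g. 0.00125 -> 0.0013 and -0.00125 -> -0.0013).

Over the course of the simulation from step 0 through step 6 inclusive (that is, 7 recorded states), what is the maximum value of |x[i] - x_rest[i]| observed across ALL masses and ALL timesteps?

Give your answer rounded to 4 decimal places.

Step 0: x=[5.0000 9.0000] v=[2.0000 0.0000]
Step 1: x=[5.5000 9.5000] v=[1.0000 1.0000]
Step 2: x=[5.5000 10.5000] v=[0.0000 2.0000]
Step 3: x=[5.5000 11.5000] v=[0.0000 2.0000]
Step 4: x=[6.0000 12.0000] v=[1.0000 1.0000]
Step 5: x=[7.0000 12.0000] v=[2.0000 0.0000]
Step 6: x=[8.0000 12.0000] v=[2.0000 0.0000]
Max displacement = 3.0000

Answer: 3.0000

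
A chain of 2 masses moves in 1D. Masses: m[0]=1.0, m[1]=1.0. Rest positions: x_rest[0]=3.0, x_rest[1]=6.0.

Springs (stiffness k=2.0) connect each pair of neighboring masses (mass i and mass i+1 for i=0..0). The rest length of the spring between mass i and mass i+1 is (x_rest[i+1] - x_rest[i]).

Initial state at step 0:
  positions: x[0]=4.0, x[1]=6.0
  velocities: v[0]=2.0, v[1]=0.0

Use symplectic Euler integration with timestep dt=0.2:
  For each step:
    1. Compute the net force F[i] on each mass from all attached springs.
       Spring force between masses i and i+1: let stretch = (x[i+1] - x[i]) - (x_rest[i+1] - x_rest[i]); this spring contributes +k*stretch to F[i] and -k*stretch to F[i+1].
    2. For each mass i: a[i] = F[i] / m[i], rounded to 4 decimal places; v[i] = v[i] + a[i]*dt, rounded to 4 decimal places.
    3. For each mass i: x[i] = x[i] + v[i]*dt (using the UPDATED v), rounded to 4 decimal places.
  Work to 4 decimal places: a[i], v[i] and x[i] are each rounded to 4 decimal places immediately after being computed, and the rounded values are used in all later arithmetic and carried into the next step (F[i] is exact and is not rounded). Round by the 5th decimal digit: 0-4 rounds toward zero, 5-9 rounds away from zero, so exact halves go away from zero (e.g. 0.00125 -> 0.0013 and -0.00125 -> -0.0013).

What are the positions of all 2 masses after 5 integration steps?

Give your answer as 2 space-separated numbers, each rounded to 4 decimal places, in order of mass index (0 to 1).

Step 0: x=[4.0000 6.0000] v=[2.0000 0.0000]
Step 1: x=[4.3200 6.0800] v=[1.6000 0.4000]
Step 2: x=[4.5408 6.2592] v=[1.1040 0.8960]
Step 3: x=[4.6591 6.5409] v=[0.5914 1.4086]
Step 4: x=[4.6879 6.9121] v=[0.1441 1.8559]
Step 5: x=[4.6547 7.3453] v=[-0.1662 2.1662]

Answer: 4.6547 7.3453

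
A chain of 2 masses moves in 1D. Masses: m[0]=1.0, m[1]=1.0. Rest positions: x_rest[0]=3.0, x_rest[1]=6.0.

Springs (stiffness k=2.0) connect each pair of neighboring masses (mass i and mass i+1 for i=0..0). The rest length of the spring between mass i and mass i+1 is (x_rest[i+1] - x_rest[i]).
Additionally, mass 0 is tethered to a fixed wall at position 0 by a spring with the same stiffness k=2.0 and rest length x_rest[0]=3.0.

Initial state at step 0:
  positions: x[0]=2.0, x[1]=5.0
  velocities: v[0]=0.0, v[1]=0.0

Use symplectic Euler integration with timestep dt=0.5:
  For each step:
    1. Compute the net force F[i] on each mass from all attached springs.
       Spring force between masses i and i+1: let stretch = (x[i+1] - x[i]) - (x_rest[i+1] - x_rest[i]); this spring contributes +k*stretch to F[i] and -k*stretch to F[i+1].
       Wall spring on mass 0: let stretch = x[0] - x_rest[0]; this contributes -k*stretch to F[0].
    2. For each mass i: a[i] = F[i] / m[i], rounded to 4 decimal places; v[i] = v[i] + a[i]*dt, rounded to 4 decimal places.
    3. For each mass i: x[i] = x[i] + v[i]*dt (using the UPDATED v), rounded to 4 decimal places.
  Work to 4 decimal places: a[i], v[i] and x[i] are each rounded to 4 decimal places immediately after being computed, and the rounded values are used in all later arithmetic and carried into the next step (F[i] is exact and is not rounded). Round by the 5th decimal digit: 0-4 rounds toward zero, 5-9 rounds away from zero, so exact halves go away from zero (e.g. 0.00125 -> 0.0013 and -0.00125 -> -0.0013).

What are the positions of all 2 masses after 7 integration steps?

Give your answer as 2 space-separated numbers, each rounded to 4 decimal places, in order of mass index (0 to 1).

Step 0: x=[2.0000 5.0000] v=[0.0000 0.0000]
Step 1: x=[2.5000 5.0000] v=[1.0000 0.0000]
Step 2: x=[3.0000 5.2500] v=[1.0000 0.5000]
Step 3: x=[3.1250 5.8750] v=[0.2500 1.2500]
Step 4: x=[3.0625 6.6250] v=[-0.1250 1.5000]
Step 5: x=[3.2500 7.0938] v=[0.3750 0.9375]
Step 6: x=[3.7344 7.1407] v=[0.9688 0.0937]
Step 7: x=[4.0548 6.9844] v=[0.6407 -0.3126]

Answer: 4.0548 6.9844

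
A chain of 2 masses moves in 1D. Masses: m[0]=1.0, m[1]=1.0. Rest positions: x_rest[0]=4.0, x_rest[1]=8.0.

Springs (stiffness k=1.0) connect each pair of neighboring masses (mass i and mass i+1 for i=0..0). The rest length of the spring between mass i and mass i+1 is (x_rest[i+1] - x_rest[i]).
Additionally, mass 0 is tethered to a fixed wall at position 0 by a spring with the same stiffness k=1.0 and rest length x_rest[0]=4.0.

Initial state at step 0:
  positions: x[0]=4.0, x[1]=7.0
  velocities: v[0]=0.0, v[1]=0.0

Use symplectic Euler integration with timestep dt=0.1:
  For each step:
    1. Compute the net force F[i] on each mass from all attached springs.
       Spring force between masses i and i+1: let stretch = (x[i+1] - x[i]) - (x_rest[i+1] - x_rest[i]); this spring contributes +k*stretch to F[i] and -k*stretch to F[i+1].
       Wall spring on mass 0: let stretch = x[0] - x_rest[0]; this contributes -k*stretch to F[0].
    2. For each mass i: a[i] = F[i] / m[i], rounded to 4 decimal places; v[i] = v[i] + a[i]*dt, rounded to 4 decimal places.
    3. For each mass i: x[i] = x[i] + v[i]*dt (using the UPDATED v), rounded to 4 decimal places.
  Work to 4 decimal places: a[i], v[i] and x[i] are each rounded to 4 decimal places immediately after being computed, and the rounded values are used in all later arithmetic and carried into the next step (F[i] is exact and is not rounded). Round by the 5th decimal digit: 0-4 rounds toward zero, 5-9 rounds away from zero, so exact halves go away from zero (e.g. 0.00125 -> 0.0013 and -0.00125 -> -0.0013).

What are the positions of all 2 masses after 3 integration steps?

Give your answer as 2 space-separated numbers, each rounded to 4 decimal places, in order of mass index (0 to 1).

Step 0: x=[4.0000 7.0000] v=[0.0000 0.0000]
Step 1: x=[3.9900 7.0100] v=[-0.1000 0.1000]
Step 2: x=[3.9703 7.0298] v=[-0.1970 0.1980]
Step 3: x=[3.9415 7.0590] v=[-0.2881 0.2921]

Answer: 3.9415 7.0590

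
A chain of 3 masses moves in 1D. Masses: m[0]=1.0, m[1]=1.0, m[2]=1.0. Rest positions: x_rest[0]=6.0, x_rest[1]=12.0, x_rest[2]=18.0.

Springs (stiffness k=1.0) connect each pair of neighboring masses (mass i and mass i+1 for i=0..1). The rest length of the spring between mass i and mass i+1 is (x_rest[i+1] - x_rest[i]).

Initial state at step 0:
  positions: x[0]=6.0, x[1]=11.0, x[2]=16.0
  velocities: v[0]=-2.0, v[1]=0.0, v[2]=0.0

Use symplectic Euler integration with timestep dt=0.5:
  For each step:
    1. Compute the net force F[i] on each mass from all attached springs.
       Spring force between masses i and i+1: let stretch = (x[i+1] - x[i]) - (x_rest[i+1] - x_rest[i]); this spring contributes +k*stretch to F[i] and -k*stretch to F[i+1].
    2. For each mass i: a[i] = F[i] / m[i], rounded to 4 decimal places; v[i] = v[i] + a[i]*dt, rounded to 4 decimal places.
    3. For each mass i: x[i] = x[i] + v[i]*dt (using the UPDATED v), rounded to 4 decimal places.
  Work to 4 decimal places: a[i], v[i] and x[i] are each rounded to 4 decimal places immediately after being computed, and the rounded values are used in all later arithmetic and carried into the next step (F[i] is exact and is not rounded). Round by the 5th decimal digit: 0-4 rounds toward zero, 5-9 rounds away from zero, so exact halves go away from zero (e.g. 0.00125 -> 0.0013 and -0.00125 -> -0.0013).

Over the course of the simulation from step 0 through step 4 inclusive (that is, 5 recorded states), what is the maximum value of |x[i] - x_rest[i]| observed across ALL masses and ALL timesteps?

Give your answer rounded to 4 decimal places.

Answer: 3.8398

Derivation:
Step 0: x=[6.0000 11.0000 16.0000] v=[-2.0000 0.0000 0.0000]
Step 1: x=[4.7500 11.0000 16.2500] v=[-2.5000 0.0000 0.5000]
Step 2: x=[3.5625 10.7500 16.6875] v=[-2.3750 -0.5000 0.8750]
Step 3: x=[2.6719 10.1875 17.1407] v=[-1.7813 -1.1250 0.9063]
Step 4: x=[2.1602 9.4844 17.3556] v=[-1.0235 -1.4062 0.4297]
Max displacement = 3.8398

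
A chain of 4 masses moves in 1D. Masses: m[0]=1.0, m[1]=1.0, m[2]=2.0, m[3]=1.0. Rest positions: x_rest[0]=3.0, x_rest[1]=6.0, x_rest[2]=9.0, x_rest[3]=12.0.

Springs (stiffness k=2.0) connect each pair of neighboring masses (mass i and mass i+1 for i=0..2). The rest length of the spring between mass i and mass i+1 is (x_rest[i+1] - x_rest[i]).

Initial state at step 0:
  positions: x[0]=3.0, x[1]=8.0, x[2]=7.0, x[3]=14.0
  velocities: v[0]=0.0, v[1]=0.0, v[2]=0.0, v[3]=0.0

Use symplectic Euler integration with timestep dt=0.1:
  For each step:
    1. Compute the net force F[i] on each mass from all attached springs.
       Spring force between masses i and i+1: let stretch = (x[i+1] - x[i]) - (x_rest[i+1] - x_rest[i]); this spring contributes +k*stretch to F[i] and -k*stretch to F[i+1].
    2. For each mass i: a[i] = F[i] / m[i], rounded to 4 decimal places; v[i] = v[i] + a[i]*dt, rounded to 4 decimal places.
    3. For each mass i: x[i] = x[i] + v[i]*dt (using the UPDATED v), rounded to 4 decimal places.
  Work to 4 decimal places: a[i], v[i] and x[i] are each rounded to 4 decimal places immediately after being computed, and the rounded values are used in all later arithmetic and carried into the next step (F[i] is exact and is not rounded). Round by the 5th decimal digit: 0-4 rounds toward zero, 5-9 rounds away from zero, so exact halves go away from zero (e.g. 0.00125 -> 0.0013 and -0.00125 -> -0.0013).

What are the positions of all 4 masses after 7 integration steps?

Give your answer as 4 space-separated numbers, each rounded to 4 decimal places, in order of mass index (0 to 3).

Answer: 3.7584 5.4622 8.8219 12.1357

Derivation:
Step 0: x=[3.0000 8.0000 7.0000 14.0000] v=[0.0000 0.0000 0.0000 0.0000]
Step 1: x=[3.0400 7.8800 7.0800 13.9200] v=[0.4000 -1.2000 0.8000 -0.8000]
Step 2: x=[3.1168 7.6472 7.2364 13.7632] v=[0.7680 -2.3280 1.5640 -1.5680]
Step 3: x=[3.2242 7.3156 7.4622 13.5359] v=[1.0741 -3.3162 2.2578 -2.2734]
Step 4: x=[3.3534 6.9051 7.7473 13.2471] v=[1.2924 -4.1052 2.8505 -2.8881]
Step 5: x=[3.4937 6.4404 8.0789 12.9083] v=[1.4027 -4.6471 3.3163 -3.3881]
Step 6: x=[3.6329 5.9495 8.4424 12.5329] v=[1.3920 -4.9087 3.6354 -3.7540]
Step 7: x=[3.7584 5.4622 8.8219 12.1357] v=[1.2553 -4.8734 3.7952 -3.9721]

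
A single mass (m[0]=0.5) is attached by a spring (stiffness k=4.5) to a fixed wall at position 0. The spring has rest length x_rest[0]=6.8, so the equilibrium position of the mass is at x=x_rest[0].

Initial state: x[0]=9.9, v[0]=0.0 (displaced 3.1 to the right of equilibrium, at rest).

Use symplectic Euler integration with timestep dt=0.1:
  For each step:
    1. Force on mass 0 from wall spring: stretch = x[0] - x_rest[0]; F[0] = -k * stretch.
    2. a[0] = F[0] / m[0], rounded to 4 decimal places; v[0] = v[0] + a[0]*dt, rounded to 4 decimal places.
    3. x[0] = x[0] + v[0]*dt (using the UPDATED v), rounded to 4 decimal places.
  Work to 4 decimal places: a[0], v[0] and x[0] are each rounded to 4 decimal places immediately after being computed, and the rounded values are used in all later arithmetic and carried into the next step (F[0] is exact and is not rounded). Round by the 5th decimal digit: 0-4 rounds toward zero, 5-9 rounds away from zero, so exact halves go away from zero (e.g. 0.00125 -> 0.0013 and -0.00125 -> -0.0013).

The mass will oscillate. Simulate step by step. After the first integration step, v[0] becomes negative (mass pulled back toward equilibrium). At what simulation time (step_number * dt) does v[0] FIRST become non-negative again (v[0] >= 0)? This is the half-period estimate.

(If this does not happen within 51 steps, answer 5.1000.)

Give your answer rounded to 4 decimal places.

Step 0: x=[9.9000] v=[0.0000]
Step 1: x=[9.6210] v=[-2.7900]
Step 2: x=[9.0881] v=[-5.3289]
Step 3: x=[8.3493] v=[-7.3882]
Step 4: x=[7.4710] v=[-8.7826]
Step 5: x=[6.5324] v=[-9.3865]
Step 6: x=[5.6178] v=[-9.1457]
Step 7: x=[4.8096] v=[-8.0817]
Step 8: x=[4.1806] v=[-6.2903]
Step 9: x=[3.7873] v=[-3.9328]
Step 10: x=[3.6652] v=[-1.2214]
Step 11: x=[3.8252] v=[1.5999]
First v>=0 after going negative at step 11, time=1.1000

Answer: 1.1000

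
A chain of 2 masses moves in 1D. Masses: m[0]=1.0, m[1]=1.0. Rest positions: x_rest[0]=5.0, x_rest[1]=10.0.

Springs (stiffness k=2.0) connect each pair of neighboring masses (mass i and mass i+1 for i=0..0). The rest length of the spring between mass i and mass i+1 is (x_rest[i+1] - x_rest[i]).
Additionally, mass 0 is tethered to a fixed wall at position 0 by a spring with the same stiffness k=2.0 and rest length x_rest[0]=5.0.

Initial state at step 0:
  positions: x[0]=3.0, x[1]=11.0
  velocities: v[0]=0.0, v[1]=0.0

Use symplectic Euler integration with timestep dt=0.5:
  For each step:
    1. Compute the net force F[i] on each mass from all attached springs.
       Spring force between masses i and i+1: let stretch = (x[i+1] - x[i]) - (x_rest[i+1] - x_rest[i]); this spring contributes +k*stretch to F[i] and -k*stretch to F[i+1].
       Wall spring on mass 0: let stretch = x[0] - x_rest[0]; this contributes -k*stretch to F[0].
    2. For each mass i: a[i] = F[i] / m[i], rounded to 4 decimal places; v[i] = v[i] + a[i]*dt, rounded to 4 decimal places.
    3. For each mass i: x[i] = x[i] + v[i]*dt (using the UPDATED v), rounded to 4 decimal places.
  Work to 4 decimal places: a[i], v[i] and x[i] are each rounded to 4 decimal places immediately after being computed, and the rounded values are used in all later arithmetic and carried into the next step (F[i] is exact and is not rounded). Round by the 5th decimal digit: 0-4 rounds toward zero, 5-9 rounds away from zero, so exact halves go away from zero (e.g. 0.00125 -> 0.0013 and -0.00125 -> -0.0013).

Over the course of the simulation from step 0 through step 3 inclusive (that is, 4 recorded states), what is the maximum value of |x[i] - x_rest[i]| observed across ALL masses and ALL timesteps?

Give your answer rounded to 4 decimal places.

Step 0: x=[3.0000 11.0000] v=[0.0000 0.0000]
Step 1: x=[5.5000 9.5000] v=[5.0000 -3.0000]
Step 2: x=[7.2500 8.5000] v=[3.5000 -2.0000]
Step 3: x=[6.0000 9.3750] v=[-2.5000 1.7500]
Max displacement = 2.2500

Answer: 2.2500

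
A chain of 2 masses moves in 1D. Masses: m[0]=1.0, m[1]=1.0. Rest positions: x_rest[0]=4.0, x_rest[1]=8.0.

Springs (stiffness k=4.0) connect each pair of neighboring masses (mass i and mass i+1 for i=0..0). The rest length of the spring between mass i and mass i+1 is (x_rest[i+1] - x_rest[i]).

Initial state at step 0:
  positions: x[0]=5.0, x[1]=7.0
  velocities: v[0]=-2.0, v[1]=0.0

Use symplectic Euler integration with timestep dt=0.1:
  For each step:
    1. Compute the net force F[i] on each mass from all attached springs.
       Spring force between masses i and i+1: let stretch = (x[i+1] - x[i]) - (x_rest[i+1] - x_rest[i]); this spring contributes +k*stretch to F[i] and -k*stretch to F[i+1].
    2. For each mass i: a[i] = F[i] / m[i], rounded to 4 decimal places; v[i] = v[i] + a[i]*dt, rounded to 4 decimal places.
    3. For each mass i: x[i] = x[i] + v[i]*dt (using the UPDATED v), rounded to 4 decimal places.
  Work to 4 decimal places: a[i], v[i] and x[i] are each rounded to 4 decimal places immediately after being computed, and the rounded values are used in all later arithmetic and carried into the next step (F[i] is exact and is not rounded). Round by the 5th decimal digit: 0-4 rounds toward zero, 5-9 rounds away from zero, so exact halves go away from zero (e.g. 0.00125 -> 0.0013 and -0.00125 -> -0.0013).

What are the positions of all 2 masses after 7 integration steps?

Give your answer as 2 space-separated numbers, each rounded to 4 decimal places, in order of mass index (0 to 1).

Answer: 2.4388 8.1614

Derivation:
Step 0: x=[5.0000 7.0000] v=[-2.0000 0.0000]
Step 1: x=[4.7200 7.0800] v=[-2.8000 0.8000]
Step 2: x=[4.3744 7.2256] v=[-3.4560 1.4560]
Step 3: x=[3.9829 7.4172] v=[-3.9155 1.9155]
Step 4: x=[3.5687 7.6314] v=[-4.1418 2.1418]
Step 5: x=[3.1570 7.8431] v=[-4.1167 2.1167]
Step 6: x=[2.7728 8.0273] v=[-3.8423 1.8423]
Step 7: x=[2.4388 8.1614] v=[-3.3405 1.3405]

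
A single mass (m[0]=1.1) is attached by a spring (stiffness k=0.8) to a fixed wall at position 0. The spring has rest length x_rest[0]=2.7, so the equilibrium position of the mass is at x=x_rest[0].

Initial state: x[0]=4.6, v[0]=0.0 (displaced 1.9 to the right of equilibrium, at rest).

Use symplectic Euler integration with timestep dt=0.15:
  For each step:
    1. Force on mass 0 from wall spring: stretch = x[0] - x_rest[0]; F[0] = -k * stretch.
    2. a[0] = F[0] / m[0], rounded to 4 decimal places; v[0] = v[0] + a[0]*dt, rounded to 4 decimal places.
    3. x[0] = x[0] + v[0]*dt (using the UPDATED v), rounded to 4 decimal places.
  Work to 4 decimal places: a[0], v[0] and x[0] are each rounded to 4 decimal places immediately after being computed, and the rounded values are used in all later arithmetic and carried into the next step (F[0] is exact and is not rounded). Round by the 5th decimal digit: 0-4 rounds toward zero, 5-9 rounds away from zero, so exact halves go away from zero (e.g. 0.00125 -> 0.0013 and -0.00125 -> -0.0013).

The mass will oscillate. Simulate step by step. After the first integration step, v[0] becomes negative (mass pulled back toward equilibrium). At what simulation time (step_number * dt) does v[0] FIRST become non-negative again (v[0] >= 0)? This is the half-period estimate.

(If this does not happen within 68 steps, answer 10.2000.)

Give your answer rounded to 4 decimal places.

Step 0: x=[4.6000] v=[0.0000]
Step 1: x=[4.5689] v=[-0.2073]
Step 2: x=[4.5072] v=[-0.4112]
Step 3: x=[4.4160] v=[-0.6083]
Step 4: x=[4.2967] v=[-0.7955]
Step 5: x=[4.1512] v=[-0.9697]
Step 6: x=[3.9820] v=[-1.1280]
Step 7: x=[3.7918] v=[-1.2679]
Step 8: x=[3.5838] v=[-1.3870]
Step 9: x=[3.3613] v=[-1.4834]
Step 10: x=[3.1280] v=[-1.5555]
Step 11: x=[2.8877] v=[-1.6022]
Step 12: x=[2.6443] v=[-1.6227]
Step 13: x=[2.4018] v=[-1.6166]
Step 14: x=[2.1642] v=[-1.5841]
Step 15: x=[1.9354] v=[-1.5256]
Step 16: x=[1.7191] v=[-1.4422]
Step 17: x=[1.5188] v=[-1.3352]
Step 18: x=[1.3379] v=[-1.2063]
Step 19: x=[1.1792] v=[-1.0577]
Step 20: x=[1.0454] v=[-0.8918]
Step 21: x=[0.9387] v=[-0.7113]
Step 22: x=[0.8608] v=[-0.5192]
Step 23: x=[0.8130] v=[-0.3186]
Step 24: x=[0.7961] v=[-0.1127]
Step 25: x=[0.8104] v=[0.0950]
First v>=0 after going negative at step 25, time=3.7500

Answer: 3.7500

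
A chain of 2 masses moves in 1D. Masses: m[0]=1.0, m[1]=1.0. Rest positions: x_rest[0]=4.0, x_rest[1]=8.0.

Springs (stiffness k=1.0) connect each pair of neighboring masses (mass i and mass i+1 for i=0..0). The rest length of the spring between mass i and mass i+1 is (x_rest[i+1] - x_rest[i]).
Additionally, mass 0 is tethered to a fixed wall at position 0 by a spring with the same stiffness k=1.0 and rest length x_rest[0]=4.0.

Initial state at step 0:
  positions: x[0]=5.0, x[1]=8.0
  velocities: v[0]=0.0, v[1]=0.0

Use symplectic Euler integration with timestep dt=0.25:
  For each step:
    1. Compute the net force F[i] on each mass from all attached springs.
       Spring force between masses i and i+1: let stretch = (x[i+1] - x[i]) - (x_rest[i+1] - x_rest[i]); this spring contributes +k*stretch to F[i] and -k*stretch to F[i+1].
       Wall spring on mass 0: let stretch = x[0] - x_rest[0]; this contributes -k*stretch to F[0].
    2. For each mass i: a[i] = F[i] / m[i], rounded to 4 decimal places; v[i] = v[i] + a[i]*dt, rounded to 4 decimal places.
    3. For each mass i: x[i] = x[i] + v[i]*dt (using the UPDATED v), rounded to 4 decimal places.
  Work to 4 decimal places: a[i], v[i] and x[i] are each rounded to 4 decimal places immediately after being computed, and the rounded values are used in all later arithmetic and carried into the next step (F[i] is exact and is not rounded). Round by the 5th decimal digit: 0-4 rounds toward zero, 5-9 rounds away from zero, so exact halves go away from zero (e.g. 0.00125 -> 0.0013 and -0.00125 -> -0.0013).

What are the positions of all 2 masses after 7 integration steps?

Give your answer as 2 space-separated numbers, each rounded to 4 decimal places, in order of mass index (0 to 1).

Answer: 3.3746 8.6341

Derivation:
Step 0: x=[5.0000 8.0000] v=[0.0000 0.0000]
Step 1: x=[4.8750 8.0625] v=[-0.5000 0.2500]
Step 2: x=[4.6445 8.1758] v=[-0.9219 0.4531]
Step 3: x=[4.3445 8.3184] v=[-1.2002 0.5703]
Step 4: x=[4.0213 8.4626] v=[-1.2929 0.5768]
Step 5: x=[3.7243 8.5792] v=[-1.1879 0.4665]
Step 6: x=[3.4980 8.6424] v=[-0.9053 0.2528]
Step 7: x=[3.3746 8.6341] v=[-0.4937 -0.0333]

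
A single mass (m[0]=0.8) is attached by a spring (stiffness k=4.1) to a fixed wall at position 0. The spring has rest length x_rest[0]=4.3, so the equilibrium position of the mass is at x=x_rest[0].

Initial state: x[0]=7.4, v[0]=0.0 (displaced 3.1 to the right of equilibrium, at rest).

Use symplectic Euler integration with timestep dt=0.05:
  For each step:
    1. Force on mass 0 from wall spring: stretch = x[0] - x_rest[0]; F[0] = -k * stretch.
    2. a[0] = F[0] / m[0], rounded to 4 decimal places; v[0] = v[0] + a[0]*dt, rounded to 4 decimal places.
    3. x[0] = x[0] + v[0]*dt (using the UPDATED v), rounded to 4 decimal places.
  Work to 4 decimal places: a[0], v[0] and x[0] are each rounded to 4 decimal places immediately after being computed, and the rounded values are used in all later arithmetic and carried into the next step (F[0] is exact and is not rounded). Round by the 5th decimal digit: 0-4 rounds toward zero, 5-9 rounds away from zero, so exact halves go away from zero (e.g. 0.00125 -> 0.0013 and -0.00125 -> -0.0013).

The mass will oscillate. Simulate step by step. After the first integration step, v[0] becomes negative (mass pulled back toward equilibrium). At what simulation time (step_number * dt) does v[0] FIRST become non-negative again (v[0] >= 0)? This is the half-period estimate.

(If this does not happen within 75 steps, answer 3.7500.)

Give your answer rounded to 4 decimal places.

Step 0: x=[7.4000] v=[0.0000]
Step 1: x=[7.3603] v=[-0.7944]
Step 2: x=[7.2814] v=[-1.5786]
Step 3: x=[7.1643] v=[-2.3426]
Step 4: x=[7.0105] v=[-3.0766]
Step 5: x=[6.8219] v=[-3.7712]
Step 6: x=[6.6010] v=[-4.4174]
Step 7: x=[6.3507] v=[-5.0070]
Step 8: x=[6.0741] v=[-5.5325]
Step 9: x=[5.7747] v=[-5.9871]
Step 10: x=[5.4565] v=[-6.3650]
Step 11: x=[5.1234] v=[-6.6614]
Step 12: x=[4.7798] v=[-6.8724]
Step 13: x=[4.4300] v=[-6.9954]
Step 14: x=[4.0786] v=[-7.0287]
Step 15: x=[3.7300] v=[-6.9720]
Step 16: x=[3.3887] v=[-6.8259]
Step 17: x=[3.0591] v=[-6.5924]
Step 18: x=[2.7454] v=[-6.2744]
Step 19: x=[2.4516] v=[-5.8760]
Step 20: x=[2.1815] v=[-5.4023]
Step 21: x=[1.9385] v=[-4.8594]
Step 22: x=[1.7258] v=[-4.2543]
Step 23: x=[1.5461] v=[-3.5947]
Step 24: x=[1.4017] v=[-2.8890]
Step 25: x=[1.2944] v=[-2.1463]
Step 26: x=[1.2256] v=[-1.3761]
Step 27: x=[1.1962] v=[-0.5883]
Step 28: x=[1.2066] v=[0.2071]
First v>=0 after going negative at step 28, time=1.4000

Answer: 1.4000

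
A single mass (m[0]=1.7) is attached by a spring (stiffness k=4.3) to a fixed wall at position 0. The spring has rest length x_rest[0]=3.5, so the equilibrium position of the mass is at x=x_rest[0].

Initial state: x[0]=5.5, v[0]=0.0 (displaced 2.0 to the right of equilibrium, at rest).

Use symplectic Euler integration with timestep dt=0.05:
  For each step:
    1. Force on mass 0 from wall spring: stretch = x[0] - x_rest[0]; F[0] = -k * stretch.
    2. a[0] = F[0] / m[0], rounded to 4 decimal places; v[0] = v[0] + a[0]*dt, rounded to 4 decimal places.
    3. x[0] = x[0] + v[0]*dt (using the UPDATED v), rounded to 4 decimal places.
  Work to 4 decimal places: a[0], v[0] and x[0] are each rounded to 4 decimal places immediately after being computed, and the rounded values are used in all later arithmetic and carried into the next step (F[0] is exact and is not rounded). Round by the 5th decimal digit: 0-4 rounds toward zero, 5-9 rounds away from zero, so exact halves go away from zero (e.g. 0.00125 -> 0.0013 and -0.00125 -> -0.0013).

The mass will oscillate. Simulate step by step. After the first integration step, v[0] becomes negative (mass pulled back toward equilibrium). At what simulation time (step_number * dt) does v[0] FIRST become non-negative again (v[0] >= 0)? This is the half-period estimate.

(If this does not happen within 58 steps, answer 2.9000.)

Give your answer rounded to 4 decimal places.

Answer: 2.0000

Derivation:
Step 0: x=[5.5000] v=[0.0000]
Step 1: x=[5.4874] v=[-0.2529]
Step 2: x=[5.4622] v=[-0.5043]
Step 3: x=[5.4246] v=[-0.7525]
Step 4: x=[5.3748] v=[-0.9959]
Step 5: x=[5.3132] v=[-1.2330]
Step 6: x=[5.2401] v=[-1.4623]
Step 7: x=[5.1560] v=[-1.6824]
Step 8: x=[5.0614] v=[-1.8918]
Step 9: x=[4.9569] v=[-2.0893]
Step 10: x=[4.8432] v=[-2.2736]
Step 11: x=[4.7210] v=[-2.4435]
Step 12: x=[4.5911] v=[-2.5979]
Step 13: x=[4.4543] v=[-2.7359]
Step 14: x=[4.3115] v=[-2.8566]
Step 15: x=[4.1635] v=[-2.9592]
Step 16: x=[4.0113] v=[-3.0431]
Step 17: x=[3.8559] v=[-3.1078]
Step 18: x=[3.6983] v=[-3.1528]
Step 19: x=[3.5394] v=[-3.1779]
Step 20: x=[3.3803] v=[-3.1829]
Step 21: x=[3.2219] v=[-3.1678]
Step 22: x=[3.0653] v=[-3.1326]
Step 23: x=[2.9114] v=[-3.0776]
Step 24: x=[2.7612] v=[-3.0032]
Step 25: x=[2.6157] v=[-2.9098]
Step 26: x=[2.4758] v=[-2.7980]
Step 27: x=[2.3424] v=[-2.6685]
Step 28: x=[2.2163] v=[-2.5221]
Step 29: x=[2.0983] v=[-2.3598]
Step 30: x=[1.9892] v=[-2.1825]
Step 31: x=[1.8896] v=[-1.9914]
Step 32: x=[1.8002] v=[-1.7877]
Step 33: x=[1.7216] v=[-1.5727]
Step 34: x=[1.6542] v=[-1.3478]
Step 35: x=[1.5985] v=[-1.1144]
Step 36: x=[1.5548] v=[-0.8739]
Step 37: x=[1.5234] v=[-0.6279]
Step 38: x=[1.5045] v=[-0.3779]
Step 39: x=[1.4982] v=[-0.1255]
Step 40: x=[1.5046] v=[0.1277]
First v>=0 after going negative at step 40, time=2.0000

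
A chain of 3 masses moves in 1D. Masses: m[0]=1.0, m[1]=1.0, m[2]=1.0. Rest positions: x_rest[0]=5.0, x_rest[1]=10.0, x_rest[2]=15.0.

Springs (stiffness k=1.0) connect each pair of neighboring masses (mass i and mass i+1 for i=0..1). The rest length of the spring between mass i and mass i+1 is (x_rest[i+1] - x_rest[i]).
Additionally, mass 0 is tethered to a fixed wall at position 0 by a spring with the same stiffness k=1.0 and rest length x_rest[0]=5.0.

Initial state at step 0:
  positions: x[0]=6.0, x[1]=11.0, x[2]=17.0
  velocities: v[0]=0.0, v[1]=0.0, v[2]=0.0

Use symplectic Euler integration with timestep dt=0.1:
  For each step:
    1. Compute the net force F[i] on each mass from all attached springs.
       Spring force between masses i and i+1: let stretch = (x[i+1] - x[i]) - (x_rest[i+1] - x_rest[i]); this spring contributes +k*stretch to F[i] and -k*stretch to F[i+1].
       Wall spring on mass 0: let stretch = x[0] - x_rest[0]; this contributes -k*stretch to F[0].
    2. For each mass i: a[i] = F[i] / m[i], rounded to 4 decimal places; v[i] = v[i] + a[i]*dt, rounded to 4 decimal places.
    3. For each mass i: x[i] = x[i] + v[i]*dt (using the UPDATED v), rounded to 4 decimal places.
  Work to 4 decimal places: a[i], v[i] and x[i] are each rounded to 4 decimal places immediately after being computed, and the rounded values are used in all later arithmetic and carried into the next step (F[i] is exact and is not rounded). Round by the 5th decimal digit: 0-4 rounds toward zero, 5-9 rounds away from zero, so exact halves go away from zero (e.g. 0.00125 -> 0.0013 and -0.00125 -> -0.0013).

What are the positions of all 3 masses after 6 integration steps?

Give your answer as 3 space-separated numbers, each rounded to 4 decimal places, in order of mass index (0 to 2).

Answer: 5.8102 11.1831 16.8036

Derivation:
Step 0: x=[6.0000 11.0000 17.0000] v=[0.0000 0.0000 0.0000]
Step 1: x=[5.9900 11.0100 16.9900] v=[-0.1000 0.1000 -0.1000]
Step 2: x=[5.9703 11.0296 16.9702] v=[-0.1970 0.1960 -0.1980]
Step 3: x=[5.9415 11.0580 16.9410] v=[-0.2881 0.2841 -0.2921]
Step 4: x=[5.9044 11.0941 16.9030] v=[-0.3706 0.3608 -0.3804]
Step 5: x=[5.8602 11.1364 16.8569] v=[-0.4421 0.4227 -0.4613]
Step 6: x=[5.8102 11.1831 16.8036] v=[-0.5005 0.4671 -0.5334]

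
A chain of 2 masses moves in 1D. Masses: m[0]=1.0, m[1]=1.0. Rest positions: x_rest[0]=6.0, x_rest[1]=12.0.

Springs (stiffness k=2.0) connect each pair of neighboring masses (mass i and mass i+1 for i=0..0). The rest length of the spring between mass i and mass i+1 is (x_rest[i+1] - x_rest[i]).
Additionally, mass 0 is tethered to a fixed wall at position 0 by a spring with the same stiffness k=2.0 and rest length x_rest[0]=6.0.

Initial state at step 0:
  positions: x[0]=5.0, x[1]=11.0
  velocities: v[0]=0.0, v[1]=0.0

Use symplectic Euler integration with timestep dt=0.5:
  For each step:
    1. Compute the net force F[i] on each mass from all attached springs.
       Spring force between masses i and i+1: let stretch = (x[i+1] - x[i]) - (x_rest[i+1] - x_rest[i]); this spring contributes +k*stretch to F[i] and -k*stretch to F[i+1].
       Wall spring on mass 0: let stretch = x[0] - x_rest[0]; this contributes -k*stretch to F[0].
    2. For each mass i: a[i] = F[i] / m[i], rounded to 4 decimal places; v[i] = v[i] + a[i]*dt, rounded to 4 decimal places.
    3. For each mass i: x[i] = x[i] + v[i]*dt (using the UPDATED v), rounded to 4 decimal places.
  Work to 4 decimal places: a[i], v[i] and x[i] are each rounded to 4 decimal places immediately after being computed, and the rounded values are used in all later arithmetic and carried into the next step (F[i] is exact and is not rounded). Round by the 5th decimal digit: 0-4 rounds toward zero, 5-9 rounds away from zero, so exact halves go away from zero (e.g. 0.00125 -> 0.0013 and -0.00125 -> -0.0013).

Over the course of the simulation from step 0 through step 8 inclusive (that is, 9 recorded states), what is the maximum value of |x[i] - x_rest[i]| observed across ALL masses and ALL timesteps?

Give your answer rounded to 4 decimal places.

Step 0: x=[5.0000 11.0000] v=[0.0000 0.0000]
Step 1: x=[5.5000 11.0000] v=[1.0000 0.0000]
Step 2: x=[6.0000 11.2500] v=[1.0000 0.5000]
Step 3: x=[6.1250 11.8750] v=[0.2500 1.2500]
Step 4: x=[6.0625 12.6250] v=[-0.1250 1.5000]
Step 5: x=[6.2500 13.0938] v=[0.3750 0.9375]
Step 6: x=[6.7344 13.1407] v=[0.9688 0.0937]
Step 7: x=[7.0548 12.9844] v=[0.6407 -0.3126]
Step 8: x=[6.8126 12.8633] v=[-0.4845 -0.2422]
Max displacement = 1.1407

Answer: 1.1407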